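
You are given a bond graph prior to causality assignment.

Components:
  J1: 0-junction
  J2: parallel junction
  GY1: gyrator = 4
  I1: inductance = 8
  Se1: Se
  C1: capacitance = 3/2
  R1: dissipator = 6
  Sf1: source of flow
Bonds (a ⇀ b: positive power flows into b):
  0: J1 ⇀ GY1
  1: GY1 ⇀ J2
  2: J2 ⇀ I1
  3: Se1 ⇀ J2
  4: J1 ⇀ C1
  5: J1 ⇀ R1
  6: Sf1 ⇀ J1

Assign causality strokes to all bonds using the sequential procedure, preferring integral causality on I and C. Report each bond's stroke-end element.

#0 stroke→GY1
#1 stroke→GY1
#2 stroke→I1
#3 stroke→J2
#4 stroke→J1
#5 stroke→R1
#6 stroke→Sf1

#3 →J2  (Se1: effort source, stroke at far end)
#6 →Sf1  (Sf1 (Sf) sets flow on bond)
#1 →GY1  (0-jn J2 has e-setter on 3)
#2 →I1  (J2 effort already set via bond 3)
#0 →GY1  (GY1 both-in/both-out from 1)
#4 →J1  (prefer integral on C1)
#5 →R1  (common-e at J1 fixed by 4)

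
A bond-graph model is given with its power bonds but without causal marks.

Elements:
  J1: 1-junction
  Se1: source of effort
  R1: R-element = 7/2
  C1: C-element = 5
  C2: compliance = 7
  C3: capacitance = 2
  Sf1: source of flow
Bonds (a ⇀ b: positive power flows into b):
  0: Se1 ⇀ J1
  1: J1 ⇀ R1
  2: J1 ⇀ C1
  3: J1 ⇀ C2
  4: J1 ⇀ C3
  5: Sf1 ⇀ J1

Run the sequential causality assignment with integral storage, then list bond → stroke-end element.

b0 stroke→J1
b1 stroke→J1
b2 stroke→J1
b3 stroke→J1
b4 stroke→J1
b5 stroke→Sf1

#0 |J1  (Se1 (Se) sets effort on bond)
#5 |Sf1  (Sf1: flow source, stroke at near end)
#1 |J1  (J1: bond 5 brought flow, rest push out)
#2 |J1  (common-f at J1 fixed by 5)
#3 |J1  (J1 flow already set via bond 5)
#4 |J1  (J1 flow already set via bond 5)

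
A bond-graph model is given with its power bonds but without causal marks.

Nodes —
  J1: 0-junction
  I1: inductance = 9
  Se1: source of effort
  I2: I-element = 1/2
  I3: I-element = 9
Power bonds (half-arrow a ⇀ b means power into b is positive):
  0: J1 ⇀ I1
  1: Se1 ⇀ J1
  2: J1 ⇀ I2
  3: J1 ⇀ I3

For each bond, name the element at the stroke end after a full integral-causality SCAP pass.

b0 |I1
b1 |J1
b2 |I2
b3 |I3

b1 |J1  (source Se1 imposes e)
b0 |I1  (common-e at J1 fixed by 1)
b2 |I2  (J1 effort already set via bond 1)
b3 |I3  (0-jn J1 has e-setter on 1)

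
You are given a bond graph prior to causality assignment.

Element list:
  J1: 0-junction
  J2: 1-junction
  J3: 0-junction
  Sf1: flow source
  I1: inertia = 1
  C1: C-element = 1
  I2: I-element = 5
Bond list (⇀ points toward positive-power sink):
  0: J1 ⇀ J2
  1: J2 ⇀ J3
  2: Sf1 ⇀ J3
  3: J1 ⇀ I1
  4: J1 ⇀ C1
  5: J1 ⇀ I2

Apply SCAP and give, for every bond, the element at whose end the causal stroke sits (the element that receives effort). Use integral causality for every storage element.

#0 |J2
#1 |J3
#2 |Sf1
#3 |I1
#4 |J1
#5 |I2

#2 stroke→Sf1  (Sf1 (Sf) sets flow on bond)
#1 stroke→J3  (J3 needs exactly one e-in)
#0 stroke→J2  (J2: bond 1 brought flow, rest push out)
#3 stroke→I1  (I1: I, integral causality)
#4 stroke→J1  (C1: C, integral causality)
#5 stroke→I2  (J1: bond 4 brought effort, rest push out)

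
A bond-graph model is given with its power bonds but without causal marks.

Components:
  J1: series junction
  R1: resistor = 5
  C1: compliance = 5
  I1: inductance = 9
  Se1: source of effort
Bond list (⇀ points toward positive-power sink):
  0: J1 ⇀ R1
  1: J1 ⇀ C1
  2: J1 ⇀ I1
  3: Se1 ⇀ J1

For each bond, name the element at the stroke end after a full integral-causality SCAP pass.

bond 3 stroke at J1  (Se1: effort source, stroke at far end)
bond 1 stroke at J1  (C1 integral (e out))
bond 2 stroke at I1  (I1: I, integral causality)
bond 0 stroke at J1  (common-f at J1 fixed by 2)

#0 →J1
#1 →J1
#2 →I1
#3 →J1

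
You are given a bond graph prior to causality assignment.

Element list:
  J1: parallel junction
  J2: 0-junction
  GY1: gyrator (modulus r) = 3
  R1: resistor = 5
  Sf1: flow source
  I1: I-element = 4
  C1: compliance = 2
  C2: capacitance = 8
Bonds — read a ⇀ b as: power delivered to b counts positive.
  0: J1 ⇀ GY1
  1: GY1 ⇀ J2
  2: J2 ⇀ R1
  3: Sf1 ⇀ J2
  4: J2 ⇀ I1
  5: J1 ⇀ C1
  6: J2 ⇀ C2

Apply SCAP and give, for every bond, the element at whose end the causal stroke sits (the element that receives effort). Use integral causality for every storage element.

b3 |Sf1  (source Sf1 imposes f)
b4 |I1  (I1: I, integral causality)
b5 |J1  (C1 integral (e out))
b0 |GY1  (J1 effort already set via bond 5)
b1 |GY1  (through GY1, causality inverts; strokes same side of GY1)
b6 |J2  (prefer integral on C2)
b2 |R1  (0-jn J2 has e-setter on 6)

b0 →GY1
b1 →GY1
b2 →R1
b3 →Sf1
b4 →I1
b5 →J1
b6 →J2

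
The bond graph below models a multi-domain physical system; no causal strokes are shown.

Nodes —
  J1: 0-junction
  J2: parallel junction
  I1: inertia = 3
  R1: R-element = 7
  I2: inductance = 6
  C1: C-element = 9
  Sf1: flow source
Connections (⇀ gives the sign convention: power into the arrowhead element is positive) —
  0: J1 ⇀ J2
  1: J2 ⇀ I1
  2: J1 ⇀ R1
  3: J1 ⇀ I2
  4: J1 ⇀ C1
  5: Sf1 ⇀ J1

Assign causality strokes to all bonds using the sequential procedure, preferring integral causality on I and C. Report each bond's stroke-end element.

b0 →J2
b1 →I1
b2 →R1
b3 →I2
b4 →J1
b5 →Sf1

bond 5 stroke at Sf1  (Sf1 fixes flow; stroke at Sf1)
bond 1 stroke at I1  (prefer integral on I1)
bond 0 stroke at J2  (J2: last free bond brings effort in)
bond 3 stroke at I2  (I2 integral (f out))
bond 4 stroke at J1  (C1 outputs effort q/C1)
bond 2 stroke at R1  (0-jn J1 has e-setter on 4)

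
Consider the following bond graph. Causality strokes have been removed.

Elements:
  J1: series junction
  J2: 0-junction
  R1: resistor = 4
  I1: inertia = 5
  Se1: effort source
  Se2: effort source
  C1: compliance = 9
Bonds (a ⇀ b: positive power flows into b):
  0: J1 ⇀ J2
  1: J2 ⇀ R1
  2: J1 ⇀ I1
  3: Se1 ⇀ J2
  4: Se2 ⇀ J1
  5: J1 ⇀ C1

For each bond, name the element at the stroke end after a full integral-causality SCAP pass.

b0 →J1
b1 →R1
b2 →I1
b3 →J2
b4 →J1
b5 →J1

b3 stroke→J2  (source Se1 imposes e)
b4 stroke→J1  (Se2 fixes effort; stroke away)
b0 stroke→J1  (J2: bond 3 brought effort, rest push out)
b1 stroke→R1  (common-e at J2 fixed by 3)
b2 stroke→I1  (prefer integral on I1)
b5 stroke→J1  (common-f at J1 fixed by 2)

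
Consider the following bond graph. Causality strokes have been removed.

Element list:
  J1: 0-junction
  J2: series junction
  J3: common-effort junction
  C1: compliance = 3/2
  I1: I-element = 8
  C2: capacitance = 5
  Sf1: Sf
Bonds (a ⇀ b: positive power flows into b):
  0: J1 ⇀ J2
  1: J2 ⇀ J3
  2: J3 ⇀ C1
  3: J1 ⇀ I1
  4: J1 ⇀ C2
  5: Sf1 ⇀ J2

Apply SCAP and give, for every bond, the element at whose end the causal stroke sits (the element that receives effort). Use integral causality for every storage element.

β0 |J2
β1 |J2
β2 |J3
β3 |I1
β4 |J1
β5 |Sf1

β5 →Sf1  (source Sf1 imposes f)
β0 →J2  (1-jn J2 has f-setter on 5)
β1 →J2  (J2 flow already set via bond 5)
β2 →J3  (J3: last free bond brings effort in)
β3 →I1  (prefer integral on I1)
β4 →J1  (closing 0-jn rule on J1)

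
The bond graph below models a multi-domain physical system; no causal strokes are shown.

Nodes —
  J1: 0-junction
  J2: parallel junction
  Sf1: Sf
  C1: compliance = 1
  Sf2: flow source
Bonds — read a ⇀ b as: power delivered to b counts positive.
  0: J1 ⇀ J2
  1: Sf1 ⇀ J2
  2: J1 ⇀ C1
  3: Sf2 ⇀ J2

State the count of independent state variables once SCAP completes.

β1 →Sf1  (Sf1: flow source, stroke at near end)
β3 →Sf2  (Sf2 (Sf) sets flow on bond)
β0 →J2  (J2 needs exactly one e-in)
β2 →J1  (closing 0-jn rule on J1)

1  (C1 all integral)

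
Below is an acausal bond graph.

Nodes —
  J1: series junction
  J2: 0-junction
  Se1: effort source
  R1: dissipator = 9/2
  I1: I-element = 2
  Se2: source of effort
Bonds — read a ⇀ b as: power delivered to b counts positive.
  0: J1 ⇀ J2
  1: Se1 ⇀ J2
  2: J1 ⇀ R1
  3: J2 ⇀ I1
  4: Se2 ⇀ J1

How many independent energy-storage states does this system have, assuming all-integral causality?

1  (I1 all integral)

b1 →J2  (Se1 fixes effort; stroke away)
b4 →J1  (Se2: effort source, stroke at far end)
b0 →J1  (common-e at J2 fixed by 1)
b3 →I1  (0-jn J2 has e-setter on 1)
b2 →R1  (only one flow-in slot at J1)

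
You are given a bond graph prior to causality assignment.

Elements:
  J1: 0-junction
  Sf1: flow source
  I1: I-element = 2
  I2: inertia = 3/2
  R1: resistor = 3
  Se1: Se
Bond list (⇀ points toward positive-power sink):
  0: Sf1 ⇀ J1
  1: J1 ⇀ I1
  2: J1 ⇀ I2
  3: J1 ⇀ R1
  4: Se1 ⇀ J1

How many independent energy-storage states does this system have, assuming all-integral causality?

bond 0 stroke→Sf1  (source Sf1 imposes f)
bond 4 stroke→J1  (Se1 (Se) sets effort on bond)
bond 1 stroke→I1  (J1 effort already set via bond 4)
bond 2 stroke→I2  (common-e at J1 fixed by 4)
bond 3 stroke→R1  (J1: bond 4 brought effort, rest push out)

2  (I1, I2 all integral)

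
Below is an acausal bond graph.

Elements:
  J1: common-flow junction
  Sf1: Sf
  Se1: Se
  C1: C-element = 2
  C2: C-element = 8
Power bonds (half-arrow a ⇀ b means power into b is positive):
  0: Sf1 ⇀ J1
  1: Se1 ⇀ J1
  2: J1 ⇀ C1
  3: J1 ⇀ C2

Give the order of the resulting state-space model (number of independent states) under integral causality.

2  (C1, C2 all integral)

bond 0 stroke at Sf1  (Sf1: flow source, stroke at near end)
bond 1 stroke at J1  (source Se1 imposes e)
bond 2 stroke at J1  (J1 flow already set via bond 0)
bond 3 stroke at J1  (J1 flow already set via bond 0)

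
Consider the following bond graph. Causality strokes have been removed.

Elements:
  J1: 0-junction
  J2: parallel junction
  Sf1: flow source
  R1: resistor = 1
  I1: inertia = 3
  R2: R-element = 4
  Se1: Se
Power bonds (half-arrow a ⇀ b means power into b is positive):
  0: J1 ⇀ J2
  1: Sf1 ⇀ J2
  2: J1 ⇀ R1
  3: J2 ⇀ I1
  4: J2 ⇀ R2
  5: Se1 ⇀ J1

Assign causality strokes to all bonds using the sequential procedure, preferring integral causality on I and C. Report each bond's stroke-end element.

β1 stroke at Sf1  (Sf1 (Sf) sets flow on bond)
β5 stroke at J1  (Se1 fixes effort; stroke away)
β0 stroke at J2  (common-e at J1 fixed by 5)
β2 stroke at R1  (common-e at J1 fixed by 5)
β3 stroke at I1  (J2: bond 0 brought effort, rest push out)
β4 stroke at R2  (0-jn J2 has e-setter on 0)

b0 stroke→J2
b1 stroke→Sf1
b2 stroke→R1
b3 stroke→I1
b4 stroke→R2
b5 stroke→J1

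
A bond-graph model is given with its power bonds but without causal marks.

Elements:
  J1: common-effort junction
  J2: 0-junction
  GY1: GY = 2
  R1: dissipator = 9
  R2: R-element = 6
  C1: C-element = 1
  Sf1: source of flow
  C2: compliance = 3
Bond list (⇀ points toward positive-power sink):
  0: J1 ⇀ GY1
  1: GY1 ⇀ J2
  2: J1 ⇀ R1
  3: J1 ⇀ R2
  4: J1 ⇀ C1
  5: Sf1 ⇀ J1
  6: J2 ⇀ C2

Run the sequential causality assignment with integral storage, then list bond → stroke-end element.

β5 |Sf1  (Sf1: flow source, stroke at near end)
β4 |J1  (prefer integral on C1)
β0 |GY1  (common-e at J1 fixed by 4)
β2 |R1  (J1: bond 4 brought effort, rest push out)
β3 |R2  (common-e at J1 fixed by 4)
β1 |GY1  (through GY1, causality inverts; strokes same side of GY1)
β6 |J2  (J2 needs exactly one e-in)

#0 stroke→GY1
#1 stroke→GY1
#2 stroke→R1
#3 stroke→R2
#4 stroke→J1
#5 stroke→Sf1
#6 stroke→J2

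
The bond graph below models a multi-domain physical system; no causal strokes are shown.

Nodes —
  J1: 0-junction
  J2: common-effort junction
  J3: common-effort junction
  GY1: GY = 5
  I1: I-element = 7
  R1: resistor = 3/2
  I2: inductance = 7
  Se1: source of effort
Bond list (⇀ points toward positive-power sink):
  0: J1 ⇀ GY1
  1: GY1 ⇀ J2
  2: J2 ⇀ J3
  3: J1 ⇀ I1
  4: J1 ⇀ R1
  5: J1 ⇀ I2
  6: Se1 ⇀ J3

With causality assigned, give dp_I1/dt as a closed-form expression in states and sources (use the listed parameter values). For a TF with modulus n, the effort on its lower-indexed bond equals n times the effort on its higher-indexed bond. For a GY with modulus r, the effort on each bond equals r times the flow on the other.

b6 |J3  (source Se1 imposes e)
b2 |J2  (0-jn J3 has e-setter on 6)
b1 |GY1  (common-e at J2 fixed by 2)
b0 |GY1  (through GY1, causality inverts; strokes same side of GY1)
b3 |I1  (I1: I, integral causality)
b5 |I2  (I2 integral (f out))
b4 |J1  (closing 0-jn rule on J1)

dp_I1/dt = -3*E_Se1/10 - 3*p_I1/14 - 3*p_I2/14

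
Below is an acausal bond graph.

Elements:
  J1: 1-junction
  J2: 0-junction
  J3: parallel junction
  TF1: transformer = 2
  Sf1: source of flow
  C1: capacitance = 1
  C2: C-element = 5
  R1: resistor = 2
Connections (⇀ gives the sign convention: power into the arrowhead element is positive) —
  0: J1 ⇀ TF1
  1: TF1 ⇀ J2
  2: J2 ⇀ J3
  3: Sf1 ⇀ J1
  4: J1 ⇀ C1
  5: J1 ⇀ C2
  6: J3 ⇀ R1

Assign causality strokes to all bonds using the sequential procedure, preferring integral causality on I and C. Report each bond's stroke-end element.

β0 →J1
β1 →TF1
β2 →J2
β3 →Sf1
β4 →J1
β5 →J1
β6 →J3

#3 |Sf1  (Sf1 fixes flow; stroke at Sf1)
#0 |J1  (J1: bond 3 brought flow, rest push out)
#4 |J1  (1-jn J1 has f-setter on 3)
#5 |J1  (J1: bond 3 brought flow, rest push out)
#1 |TF1  (through TF1, causality passes straight; one stroke at TF1)
#2 |J2  (closing 0-jn rule on J2)
#6 |J3  (only one effort-in slot at J3)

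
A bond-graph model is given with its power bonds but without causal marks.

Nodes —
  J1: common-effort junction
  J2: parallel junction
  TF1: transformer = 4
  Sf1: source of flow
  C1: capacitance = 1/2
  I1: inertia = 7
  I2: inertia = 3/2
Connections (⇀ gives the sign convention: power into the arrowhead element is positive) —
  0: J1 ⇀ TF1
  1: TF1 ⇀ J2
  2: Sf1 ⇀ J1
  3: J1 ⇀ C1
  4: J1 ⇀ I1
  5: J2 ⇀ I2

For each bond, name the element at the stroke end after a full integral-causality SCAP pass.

#2 stroke→Sf1  (Sf1 fixes flow; stroke at Sf1)
#3 stroke→J1  (prefer integral on C1)
#0 stroke→TF1  (J1 effort already set via bond 3)
#4 stroke→I1  (J1 effort already set via bond 3)
#1 stroke→J2  (through TF1, causality passes straight; one stroke at TF1)
#5 stroke→I2  (0-jn J2 has e-setter on 1)

b0 stroke→TF1
b1 stroke→J2
b2 stroke→Sf1
b3 stroke→J1
b4 stroke→I1
b5 stroke→I2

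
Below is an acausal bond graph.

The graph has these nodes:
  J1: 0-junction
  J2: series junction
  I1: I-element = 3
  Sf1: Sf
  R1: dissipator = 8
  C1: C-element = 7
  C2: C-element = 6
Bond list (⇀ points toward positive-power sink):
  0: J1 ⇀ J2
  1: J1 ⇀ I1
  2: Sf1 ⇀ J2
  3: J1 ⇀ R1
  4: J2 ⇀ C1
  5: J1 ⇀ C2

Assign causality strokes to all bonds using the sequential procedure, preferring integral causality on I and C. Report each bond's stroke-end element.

β2 stroke at Sf1  (source Sf1 imposes f)
β0 stroke at J2  (common-f at J2 fixed by 2)
β4 stroke at J2  (J2 flow already set via bond 2)
β1 stroke at I1  (I1: I, integral causality)
β5 stroke at J1  (C2: C, integral causality)
β3 stroke at R1  (common-e at J1 fixed by 5)

bond 0 |J2
bond 1 |I1
bond 2 |Sf1
bond 3 |R1
bond 4 |J2
bond 5 |J1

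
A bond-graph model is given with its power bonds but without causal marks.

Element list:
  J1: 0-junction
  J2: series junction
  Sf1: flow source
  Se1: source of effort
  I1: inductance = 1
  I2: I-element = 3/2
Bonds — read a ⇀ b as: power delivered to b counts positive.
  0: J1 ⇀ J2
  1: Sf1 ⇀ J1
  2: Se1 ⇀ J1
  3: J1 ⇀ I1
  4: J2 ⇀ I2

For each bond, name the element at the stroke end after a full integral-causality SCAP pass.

β1 stroke at Sf1  (Sf1 fixes flow; stroke at Sf1)
β2 stroke at J1  (Se1 fixes effort; stroke away)
β0 stroke at J2  (common-e at J1 fixed by 2)
β3 stroke at I1  (J1: bond 2 brought effort, rest push out)
β4 stroke at I2  (J2 needs exactly one f-in)

bond 0 →J2
bond 1 →Sf1
bond 2 →J1
bond 3 →I1
bond 4 →I2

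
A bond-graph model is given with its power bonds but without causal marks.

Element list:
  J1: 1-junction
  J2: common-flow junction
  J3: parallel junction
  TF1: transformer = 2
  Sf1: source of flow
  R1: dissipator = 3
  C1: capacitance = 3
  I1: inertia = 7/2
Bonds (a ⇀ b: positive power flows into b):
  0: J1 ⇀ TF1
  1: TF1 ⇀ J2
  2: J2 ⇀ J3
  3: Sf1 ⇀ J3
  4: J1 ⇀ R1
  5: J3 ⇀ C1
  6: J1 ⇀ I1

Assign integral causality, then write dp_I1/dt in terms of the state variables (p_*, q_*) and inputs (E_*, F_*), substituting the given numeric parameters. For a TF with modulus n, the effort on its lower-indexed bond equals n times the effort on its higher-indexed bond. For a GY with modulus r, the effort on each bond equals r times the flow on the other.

dp_I1/dt = -6*p_I1/7 - 2*q_C1/3

b3 |Sf1  (Sf1 (Sf) sets flow on bond)
b5 |J3  (prefer integral on C1)
b2 |J2  (J3: bond 5 brought effort, rest push out)
b1 |TF1  (closing 1-jn rule on J2)
b0 |J1  (through TF1, causality passes straight; one stroke at TF1)
b6 |I1  (I1 integral (f out))
b4 |J1  (common-f at J1 fixed by 6)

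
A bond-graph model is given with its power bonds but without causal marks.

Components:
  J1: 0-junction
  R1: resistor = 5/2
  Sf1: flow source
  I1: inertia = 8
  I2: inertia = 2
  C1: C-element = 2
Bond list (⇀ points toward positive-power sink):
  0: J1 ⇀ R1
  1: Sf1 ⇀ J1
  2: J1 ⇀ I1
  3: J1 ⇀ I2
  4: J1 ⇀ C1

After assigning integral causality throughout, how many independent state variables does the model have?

3  (C1, I1, I2 all integral)

β1 →Sf1  (Sf1 (Sf) sets flow on bond)
β2 →I1  (prefer integral on I1)
β3 →I2  (prefer integral on I2)
β4 →J1  (C1 outputs effort q/C1)
β0 →R1  (0-jn J1 has e-setter on 4)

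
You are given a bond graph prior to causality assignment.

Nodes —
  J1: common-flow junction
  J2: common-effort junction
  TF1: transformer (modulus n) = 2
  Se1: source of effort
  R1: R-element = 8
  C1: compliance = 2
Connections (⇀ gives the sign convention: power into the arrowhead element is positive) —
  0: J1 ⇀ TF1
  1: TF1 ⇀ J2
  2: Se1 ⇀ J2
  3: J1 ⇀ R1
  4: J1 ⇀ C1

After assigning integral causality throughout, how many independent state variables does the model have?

1  (C1 all integral)

#2 |J2  (Se1 fixes effort; stroke away)
#1 |TF1  (J2: bond 2 brought effort, rest push out)
#0 |J1  (through TF1, causality passes straight; one stroke at TF1)
#4 |J1  (C1 integral (e out))
#3 |R1  (closing 1-jn rule on J1)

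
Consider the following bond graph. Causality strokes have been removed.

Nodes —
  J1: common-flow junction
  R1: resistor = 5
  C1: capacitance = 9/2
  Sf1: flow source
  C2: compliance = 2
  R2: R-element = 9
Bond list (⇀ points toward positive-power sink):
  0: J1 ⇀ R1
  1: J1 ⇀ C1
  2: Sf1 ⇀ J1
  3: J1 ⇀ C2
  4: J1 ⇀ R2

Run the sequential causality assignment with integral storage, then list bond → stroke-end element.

β2 →Sf1  (source Sf1 imposes f)
β0 →J1  (1-jn J1 has f-setter on 2)
β1 →J1  (common-f at J1 fixed by 2)
β3 →J1  (J1: bond 2 brought flow, rest push out)
β4 →J1  (J1 flow already set via bond 2)

#0 stroke→J1
#1 stroke→J1
#2 stroke→Sf1
#3 stroke→J1
#4 stroke→J1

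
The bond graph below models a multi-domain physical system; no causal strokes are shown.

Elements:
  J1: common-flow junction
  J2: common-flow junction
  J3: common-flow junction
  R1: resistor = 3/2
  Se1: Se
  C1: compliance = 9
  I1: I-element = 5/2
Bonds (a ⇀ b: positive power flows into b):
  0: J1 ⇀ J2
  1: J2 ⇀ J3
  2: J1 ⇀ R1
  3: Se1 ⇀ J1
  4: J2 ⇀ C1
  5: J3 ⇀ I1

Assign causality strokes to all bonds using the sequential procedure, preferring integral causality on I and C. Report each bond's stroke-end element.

bond 3 →J1  (Se1: effort source, stroke at far end)
bond 4 →J2  (prefer integral on C1)
bond 5 →I1  (I1 outputs flow p/I1)
bond 1 →J3  (common-f at J3 fixed by 5)
bond 0 →J2  (J2 flow already set via bond 1)
bond 2 →J1  (1-jn J1 has f-setter on 0)

bond 0 stroke→J2
bond 1 stroke→J3
bond 2 stroke→J1
bond 3 stroke→J1
bond 4 stroke→J2
bond 5 stroke→I1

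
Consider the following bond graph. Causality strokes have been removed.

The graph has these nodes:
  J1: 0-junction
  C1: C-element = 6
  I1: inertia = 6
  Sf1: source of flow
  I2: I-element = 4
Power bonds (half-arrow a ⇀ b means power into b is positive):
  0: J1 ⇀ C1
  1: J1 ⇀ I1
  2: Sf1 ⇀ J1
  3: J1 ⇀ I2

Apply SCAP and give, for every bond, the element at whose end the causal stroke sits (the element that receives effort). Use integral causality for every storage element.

β0 |J1
β1 |I1
β2 |Sf1
β3 |I2

b2 |Sf1  (Sf1 fixes flow; stroke at Sf1)
b0 |J1  (prefer integral on C1)
b1 |I1  (0-jn J1 has e-setter on 0)
b3 |I2  (J1 effort already set via bond 0)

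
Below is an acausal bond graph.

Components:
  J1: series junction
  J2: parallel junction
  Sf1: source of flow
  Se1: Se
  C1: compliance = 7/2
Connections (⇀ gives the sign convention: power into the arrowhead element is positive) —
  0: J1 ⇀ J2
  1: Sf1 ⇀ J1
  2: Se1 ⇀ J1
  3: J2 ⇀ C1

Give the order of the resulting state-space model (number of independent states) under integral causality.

1  (C1 all integral)

β1 stroke at Sf1  (Sf1 fixes flow; stroke at Sf1)
β2 stroke at J1  (Se1 fixes effort; stroke away)
β0 stroke at J1  (1-jn J1 has f-setter on 1)
β3 stroke at J2  (only one effort-in slot at J2)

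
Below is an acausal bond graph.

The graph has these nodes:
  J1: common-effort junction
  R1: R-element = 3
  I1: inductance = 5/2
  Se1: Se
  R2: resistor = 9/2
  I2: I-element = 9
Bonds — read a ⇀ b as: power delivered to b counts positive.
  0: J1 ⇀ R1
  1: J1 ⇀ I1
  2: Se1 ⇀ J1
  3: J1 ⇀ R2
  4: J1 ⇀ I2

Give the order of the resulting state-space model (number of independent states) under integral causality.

#2 stroke→J1  (Se1: effort source, stroke at far end)
#0 stroke→R1  (J1 effort already set via bond 2)
#1 stroke→I1  (J1: bond 2 brought effort, rest push out)
#3 stroke→R2  (J1: bond 2 brought effort, rest push out)
#4 stroke→I2  (J1 effort already set via bond 2)

2  (I1, I2 all integral)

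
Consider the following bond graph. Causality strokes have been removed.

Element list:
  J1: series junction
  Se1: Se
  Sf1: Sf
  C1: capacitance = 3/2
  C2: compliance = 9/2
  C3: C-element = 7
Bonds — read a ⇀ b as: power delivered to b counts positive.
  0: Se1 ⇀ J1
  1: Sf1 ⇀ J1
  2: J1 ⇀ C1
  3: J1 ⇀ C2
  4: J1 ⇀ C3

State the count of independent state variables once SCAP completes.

β0 →J1  (Se1: effort source, stroke at far end)
β1 →Sf1  (source Sf1 imposes f)
β2 →J1  (1-jn J1 has f-setter on 1)
β3 →J1  (1-jn J1 has f-setter on 1)
β4 →J1  (J1: bond 1 brought flow, rest push out)

3  (C1, C2, C3 all integral)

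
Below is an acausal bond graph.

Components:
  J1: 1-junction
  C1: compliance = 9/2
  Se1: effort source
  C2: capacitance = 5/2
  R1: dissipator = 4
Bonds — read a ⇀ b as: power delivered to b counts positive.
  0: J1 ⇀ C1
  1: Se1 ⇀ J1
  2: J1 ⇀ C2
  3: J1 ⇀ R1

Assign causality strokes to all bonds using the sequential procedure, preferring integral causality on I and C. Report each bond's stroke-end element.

b1 stroke→J1  (source Se1 imposes e)
b0 stroke→J1  (C1: C, integral causality)
b2 stroke→J1  (C2: C, integral causality)
b3 stroke→R1  (J1: last free bond brings flow in)

β0 →J1
β1 →J1
β2 →J1
β3 →R1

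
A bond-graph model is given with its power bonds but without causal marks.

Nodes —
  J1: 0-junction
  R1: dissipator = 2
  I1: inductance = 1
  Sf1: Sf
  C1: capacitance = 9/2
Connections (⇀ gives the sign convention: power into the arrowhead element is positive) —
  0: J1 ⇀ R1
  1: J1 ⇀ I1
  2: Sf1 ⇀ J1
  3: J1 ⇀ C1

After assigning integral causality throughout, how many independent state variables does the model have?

bond 2 stroke at Sf1  (Sf1: flow source, stroke at near end)
bond 1 stroke at I1  (I1 integral (f out))
bond 3 stroke at J1  (C1 integral (e out))
bond 0 stroke at R1  (0-jn J1 has e-setter on 3)

2  (C1, I1 all integral)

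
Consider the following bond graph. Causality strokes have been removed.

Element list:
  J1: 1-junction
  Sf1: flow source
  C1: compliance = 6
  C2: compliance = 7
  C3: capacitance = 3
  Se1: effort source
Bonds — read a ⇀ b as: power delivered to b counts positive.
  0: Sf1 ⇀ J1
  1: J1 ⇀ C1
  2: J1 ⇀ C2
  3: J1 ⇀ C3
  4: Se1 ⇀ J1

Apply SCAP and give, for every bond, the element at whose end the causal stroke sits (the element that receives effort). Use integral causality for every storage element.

β0 stroke at Sf1  (Sf1 fixes flow; stroke at Sf1)
β4 stroke at J1  (Se1: effort source, stroke at far end)
β1 stroke at J1  (J1: bond 0 brought flow, rest push out)
β2 stroke at J1  (common-f at J1 fixed by 0)
β3 stroke at J1  (common-f at J1 fixed by 0)

b0 →Sf1
b1 →J1
b2 →J1
b3 →J1
b4 →J1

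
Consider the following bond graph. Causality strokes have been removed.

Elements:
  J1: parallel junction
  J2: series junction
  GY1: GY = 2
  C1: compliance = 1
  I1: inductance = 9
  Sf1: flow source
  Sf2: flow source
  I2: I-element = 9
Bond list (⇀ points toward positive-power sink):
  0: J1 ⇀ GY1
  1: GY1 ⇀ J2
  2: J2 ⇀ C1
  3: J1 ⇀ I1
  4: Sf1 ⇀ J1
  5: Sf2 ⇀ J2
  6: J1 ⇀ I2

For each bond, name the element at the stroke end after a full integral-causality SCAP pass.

bond 0 stroke at J1
bond 1 stroke at J2
bond 2 stroke at J2
bond 3 stroke at I1
bond 4 stroke at Sf1
bond 5 stroke at Sf2
bond 6 stroke at I2

b4 stroke→Sf1  (Sf1 fixes flow; stroke at Sf1)
b5 stroke→Sf2  (source Sf2 imposes f)
b1 stroke→J2  (1-jn J2 has f-setter on 5)
b2 stroke→J2  (1-jn J2 has f-setter on 5)
b0 stroke→J1  (GY GY1: same side as bond 1)
b3 stroke→I1  (common-e at J1 fixed by 0)
b6 stroke→I2  (J1 effort already set via bond 0)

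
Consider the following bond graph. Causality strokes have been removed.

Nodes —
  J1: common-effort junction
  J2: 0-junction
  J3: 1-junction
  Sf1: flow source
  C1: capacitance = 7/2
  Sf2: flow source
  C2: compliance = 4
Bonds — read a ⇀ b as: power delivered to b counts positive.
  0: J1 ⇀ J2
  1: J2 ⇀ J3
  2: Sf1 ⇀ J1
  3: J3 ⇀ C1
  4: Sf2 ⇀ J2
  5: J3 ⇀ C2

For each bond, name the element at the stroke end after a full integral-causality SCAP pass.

b0 stroke at J1
b1 stroke at J2
b2 stroke at Sf1
b3 stroke at J3
b4 stroke at Sf2
b5 stroke at J3

b2 stroke→Sf1  (Sf1: flow source, stroke at near end)
b4 stroke→Sf2  (source Sf2 imposes f)
b0 stroke→J1  (J1 needs exactly one e-in)
b1 stroke→J2  (only one effort-in slot at J2)
b3 stroke→J3  (J3: bond 1 brought flow, rest push out)
b5 stroke→J3  (1-jn J3 has f-setter on 1)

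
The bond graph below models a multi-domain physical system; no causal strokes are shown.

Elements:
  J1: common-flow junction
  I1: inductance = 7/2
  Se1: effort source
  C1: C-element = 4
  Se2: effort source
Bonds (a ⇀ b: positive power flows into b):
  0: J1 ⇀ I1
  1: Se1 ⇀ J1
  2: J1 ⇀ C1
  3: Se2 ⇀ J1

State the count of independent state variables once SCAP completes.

β1 stroke→J1  (source Se1 imposes e)
β3 stroke→J1  (Se2 fixes effort; stroke away)
β0 stroke→I1  (I1 outputs flow p/I1)
β2 stroke→J1  (1-jn J1 has f-setter on 0)

2  (C1, I1 all integral)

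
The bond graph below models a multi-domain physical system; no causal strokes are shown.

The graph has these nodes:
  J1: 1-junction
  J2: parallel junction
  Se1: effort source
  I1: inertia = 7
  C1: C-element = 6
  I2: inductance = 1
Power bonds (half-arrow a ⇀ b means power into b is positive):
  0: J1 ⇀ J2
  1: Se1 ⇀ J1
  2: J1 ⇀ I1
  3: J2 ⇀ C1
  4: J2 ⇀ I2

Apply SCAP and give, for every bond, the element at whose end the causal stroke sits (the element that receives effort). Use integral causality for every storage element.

b0 stroke at J1
b1 stroke at J1
b2 stroke at I1
b3 stroke at J2
b4 stroke at I2

bond 1 →J1  (source Se1 imposes e)
bond 2 →I1  (I1 integral (f out))
bond 0 →J1  (1-jn J1 has f-setter on 2)
bond 3 →J2  (prefer integral on C1)
bond 4 →I2  (0-jn J2 has e-setter on 3)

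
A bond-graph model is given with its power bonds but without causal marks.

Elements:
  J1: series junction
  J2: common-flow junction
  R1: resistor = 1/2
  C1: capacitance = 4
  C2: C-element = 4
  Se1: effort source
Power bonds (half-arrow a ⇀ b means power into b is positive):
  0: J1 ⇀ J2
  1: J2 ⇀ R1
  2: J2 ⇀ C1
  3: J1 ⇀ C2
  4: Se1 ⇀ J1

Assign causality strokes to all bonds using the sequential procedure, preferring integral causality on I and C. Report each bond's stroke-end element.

β0 stroke at J2
β1 stroke at R1
β2 stroke at J2
β3 stroke at J1
β4 stroke at J1

#4 |J1  (Se1 (Se) sets effort on bond)
#2 |J2  (C1: C, integral causality)
#3 |J1  (prefer integral on C2)
#0 |J2  (only one flow-in slot at J1)
#1 |R1  (only one flow-in slot at J2)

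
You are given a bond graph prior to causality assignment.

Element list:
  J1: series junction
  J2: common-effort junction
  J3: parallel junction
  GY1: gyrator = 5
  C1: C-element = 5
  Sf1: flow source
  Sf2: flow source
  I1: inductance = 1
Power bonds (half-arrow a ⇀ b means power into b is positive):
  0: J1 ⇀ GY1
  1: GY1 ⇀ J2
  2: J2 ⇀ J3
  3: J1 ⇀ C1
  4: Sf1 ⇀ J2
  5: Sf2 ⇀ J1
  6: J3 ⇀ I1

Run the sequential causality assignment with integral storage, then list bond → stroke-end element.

b4 →Sf1  (Sf1 fixes flow; stroke at Sf1)
b5 →Sf2  (Sf2 (Sf) sets flow on bond)
b0 →J1  (common-f at J1 fixed by 5)
b3 →J1  (J1: bond 5 brought flow, rest push out)
b1 →J2  (GY1: gyrator matches bond 0)
b2 →J3  (J2: bond 1 brought effort, rest push out)
b6 →I1  (J3: bond 2 brought effort, rest push out)

bond 0 stroke→J1
bond 1 stroke→J2
bond 2 stroke→J3
bond 3 stroke→J1
bond 4 stroke→Sf1
bond 5 stroke→Sf2
bond 6 stroke→I1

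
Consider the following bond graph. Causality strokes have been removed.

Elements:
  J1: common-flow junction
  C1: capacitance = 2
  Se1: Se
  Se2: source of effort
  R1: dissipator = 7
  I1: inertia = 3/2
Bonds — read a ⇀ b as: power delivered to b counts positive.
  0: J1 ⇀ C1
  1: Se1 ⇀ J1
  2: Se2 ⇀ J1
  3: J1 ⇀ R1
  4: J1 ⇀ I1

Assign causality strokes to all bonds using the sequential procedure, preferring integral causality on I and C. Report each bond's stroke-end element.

b0 |J1
b1 |J1
b2 |J1
b3 |J1
b4 |I1

#1 |J1  (Se1: effort source, stroke at far end)
#2 |J1  (Se2 (Se) sets effort on bond)
#0 |J1  (C1 outputs effort q/C1)
#4 |I1  (prefer integral on I1)
#3 |J1  (J1: bond 4 brought flow, rest push out)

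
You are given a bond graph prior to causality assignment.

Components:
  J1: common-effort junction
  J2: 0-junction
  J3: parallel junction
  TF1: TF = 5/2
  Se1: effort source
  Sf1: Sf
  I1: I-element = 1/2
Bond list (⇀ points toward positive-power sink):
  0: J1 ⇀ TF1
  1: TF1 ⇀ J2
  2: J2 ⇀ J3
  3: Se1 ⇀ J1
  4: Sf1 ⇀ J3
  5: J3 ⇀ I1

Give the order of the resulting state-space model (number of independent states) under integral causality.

1  (I1 all integral)

β3 |J1  (Se1 (Se) sets effort on bond)
β4 |Sf1  (Sf1 fixes flow; stroke at Sf1)
β0 |TF1  (J1: bond 3 brought effort, rest push out)
β1 |J2  (TF TF1: opposite of bond 0)
β2 |J3  (0-jn J2 has e-setter on 1)
β5 |I1  (J3: bond 2 brought effort, rest push out)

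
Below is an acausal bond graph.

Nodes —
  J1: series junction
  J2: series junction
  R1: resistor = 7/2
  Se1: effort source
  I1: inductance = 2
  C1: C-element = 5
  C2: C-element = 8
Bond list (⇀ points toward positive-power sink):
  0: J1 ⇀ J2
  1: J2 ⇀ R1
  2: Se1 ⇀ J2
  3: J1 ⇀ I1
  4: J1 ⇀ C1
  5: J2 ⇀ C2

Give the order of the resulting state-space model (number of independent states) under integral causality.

3  (C1, C2, I1 all integral)

β2 →J2  (source Se1 imposes e)
β3 →I1  (prefer integral on I1)
β0 →J1  (common-f at J1 fixed by 3)
β4 →J1  (common-f at J1 fixed by 3)
β1 →J2  (J2: bond 0 brought flow, rest push out)
β5 →J2  (common-f at J2 fixed by 0)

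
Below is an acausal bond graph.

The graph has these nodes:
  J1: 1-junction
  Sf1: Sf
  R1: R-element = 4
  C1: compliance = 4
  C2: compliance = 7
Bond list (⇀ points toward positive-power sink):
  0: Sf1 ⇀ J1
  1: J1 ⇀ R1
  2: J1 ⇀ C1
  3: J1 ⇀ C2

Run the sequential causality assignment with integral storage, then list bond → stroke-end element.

β0 stroke→Sf1
β1 stroke→J1
β2 stroke→J1
β3 stroke→J1

#0 stroke at Sf1  (Sf1: flow source, stroke at near end)
#1 stroke at J1  (J1: bond 0 brought flow, rest push out)
#2 stroke at J1  (common-f at J1 fixed by 0)
#3 stroke at J1  (J1 flow already set via bond 0)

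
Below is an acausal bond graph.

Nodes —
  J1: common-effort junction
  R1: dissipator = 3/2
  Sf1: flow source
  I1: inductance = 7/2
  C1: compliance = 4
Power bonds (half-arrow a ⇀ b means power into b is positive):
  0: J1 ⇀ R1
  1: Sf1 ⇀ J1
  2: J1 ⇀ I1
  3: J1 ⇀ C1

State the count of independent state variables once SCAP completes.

2  (C1, I1 all integral)

#1 stroke at Sf1  (source Sf1 imposes f)
#2 stroke at I1  (I1: I, integral causality)
#3 stroke at J1  (C1: C, integral causality)
#0 stroke at R1  (J1: bond 3 brought effort, rest push out)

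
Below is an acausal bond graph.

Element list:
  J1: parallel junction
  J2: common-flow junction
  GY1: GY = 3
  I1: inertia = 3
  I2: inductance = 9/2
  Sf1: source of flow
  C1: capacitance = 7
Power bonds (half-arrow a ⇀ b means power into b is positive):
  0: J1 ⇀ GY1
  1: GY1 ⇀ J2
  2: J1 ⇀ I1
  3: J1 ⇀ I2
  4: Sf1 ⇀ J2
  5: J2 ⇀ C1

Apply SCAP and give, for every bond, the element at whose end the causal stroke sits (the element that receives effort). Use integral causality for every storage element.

β0 →J1
β1 →J2
β2 →I1
β3 →I2
β4 →Sf1
β5 →J2

bond 4 →Sf1  (source Sf1 imposes f)
bond 1 →J2  (J2: bond 4 brought flow, rest push out)
bond 5 →J2  (common-f at J2 fixed by 4)
bond 0 →J1  (GY1 both-in/both-out from 1)
bond 2 →I1  (common-e at J1 fixed by 0)
bond 3 →I2  (common-e at J1 fixed by 0)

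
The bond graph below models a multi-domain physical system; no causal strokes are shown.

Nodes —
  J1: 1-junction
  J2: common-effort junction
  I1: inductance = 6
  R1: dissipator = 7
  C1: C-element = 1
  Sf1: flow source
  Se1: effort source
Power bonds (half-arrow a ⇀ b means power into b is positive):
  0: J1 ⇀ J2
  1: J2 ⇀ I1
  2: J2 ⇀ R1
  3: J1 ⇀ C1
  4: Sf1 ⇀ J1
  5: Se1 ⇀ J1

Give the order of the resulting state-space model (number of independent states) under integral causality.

2  (C1, I1 all integral)

b4 stroke at Sf1  (source Sf1 imposes f)
b5 stroke at J1  (Se1: effort source, stroke at far end)
b0 stroke at J1  (J1 flow already set via bond 4)
b3 stroke at J1  (1-jn J1 has f-setter on 4)
b1 stroke at I1  (prefer integral on I1)
b2 stroke at J2  (only one effort-in slot at J2)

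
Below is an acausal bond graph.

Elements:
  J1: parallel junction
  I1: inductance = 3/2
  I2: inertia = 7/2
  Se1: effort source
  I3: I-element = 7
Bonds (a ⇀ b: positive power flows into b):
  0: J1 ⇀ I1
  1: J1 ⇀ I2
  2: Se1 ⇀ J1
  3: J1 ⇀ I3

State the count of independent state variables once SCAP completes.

3  (I1, I2, I3 all integral)

#2 →J1  (source Se1 imposes e)
#0 →I1  (0-jn J1 has e-setter on 2)
#1 →I2  (J1: bond 2 brought effort, rest push out)
#3 →I3  (J1 effort already set via bond 2)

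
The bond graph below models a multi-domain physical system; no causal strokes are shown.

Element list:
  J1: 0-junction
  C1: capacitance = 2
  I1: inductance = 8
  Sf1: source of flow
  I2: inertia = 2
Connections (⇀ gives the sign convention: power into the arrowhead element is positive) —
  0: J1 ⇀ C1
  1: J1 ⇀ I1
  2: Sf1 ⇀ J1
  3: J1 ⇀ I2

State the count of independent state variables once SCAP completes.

3  (C1, I1, I2 all integral)

bond 2 stroke→Sf1  (Sf1 fixes flow; stroke at Sf1)
bond 0 stroke→J1  (C1 integral (e out))
bond 1 stroke→I1  (J1 effort already set via bond 0)
bond 3 stroke→I2  (common-e at J1 fixed by 0)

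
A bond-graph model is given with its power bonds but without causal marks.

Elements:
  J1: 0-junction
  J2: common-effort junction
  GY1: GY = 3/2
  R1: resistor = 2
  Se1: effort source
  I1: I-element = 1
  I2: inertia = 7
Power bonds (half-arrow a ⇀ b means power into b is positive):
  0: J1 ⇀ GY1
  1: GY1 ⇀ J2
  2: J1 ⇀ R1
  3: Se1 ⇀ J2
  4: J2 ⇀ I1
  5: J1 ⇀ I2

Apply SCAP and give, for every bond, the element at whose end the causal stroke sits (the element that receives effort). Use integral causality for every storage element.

b3 stroke→J2  (Se1 fixes effort; stroke away)
b1 stroke→GY1  (common-e at J2 fixed by 3)
b4 stroke→I1  (J2: bond 3 brought effort, rest push out)
b0 stroke→GY1  (through GY1, causality inverts; strokes same side of GY1)
b5 stroke→I2  (prefer integral on I2)
b2 stroke→J1  (closing 0-jn rule on J1)

#0 |GY1
#1 |GY1
#2 |J1
#3 |J2
#4 |I1
#5 |I2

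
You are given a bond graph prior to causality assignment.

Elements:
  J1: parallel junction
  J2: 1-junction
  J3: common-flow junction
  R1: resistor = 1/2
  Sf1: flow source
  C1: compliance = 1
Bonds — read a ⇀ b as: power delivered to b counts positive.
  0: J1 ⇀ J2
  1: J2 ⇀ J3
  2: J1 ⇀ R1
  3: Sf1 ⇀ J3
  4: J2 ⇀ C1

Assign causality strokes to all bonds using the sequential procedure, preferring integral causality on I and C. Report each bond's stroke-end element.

β0 |J2
β1 |J3
β2 |J1
β3 |Sf1
β4 |J2

b3 →Sf1  (Sf1: flow source, stroke at near end)
b1 →J3  (common-f at J3 fixed by 3)
b0 →J2  (common-f at J2 fixed by 1)
b4 →J2  (J2: bond 1 brought flow, rest push out)
b2 →J1  (J1: last free bond brings effort in)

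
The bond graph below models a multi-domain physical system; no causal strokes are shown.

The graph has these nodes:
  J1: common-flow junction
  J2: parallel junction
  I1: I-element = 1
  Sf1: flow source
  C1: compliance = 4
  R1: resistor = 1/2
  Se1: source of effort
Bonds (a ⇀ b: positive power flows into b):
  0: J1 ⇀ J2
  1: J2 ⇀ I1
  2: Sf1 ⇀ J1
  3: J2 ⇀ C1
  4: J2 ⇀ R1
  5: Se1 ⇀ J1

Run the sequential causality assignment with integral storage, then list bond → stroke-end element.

b2 →Sf1  (Sf1 (Sf) sets flow on bond)
b5 →J1  (Se1 (Se) sets effort on bond)
b0 →J1  (J1: bond 2 brought flow, rest push out)
b1 →I1  (I1 integral (f out))
b3 →J2  (C1 outputs effort q/C1)
b4 →R1  (J2 effort already set via bond 3)

#0 |J1
#1 |I1
#2 |Sf1
#3 |J2
#4 |R1
#5 |J1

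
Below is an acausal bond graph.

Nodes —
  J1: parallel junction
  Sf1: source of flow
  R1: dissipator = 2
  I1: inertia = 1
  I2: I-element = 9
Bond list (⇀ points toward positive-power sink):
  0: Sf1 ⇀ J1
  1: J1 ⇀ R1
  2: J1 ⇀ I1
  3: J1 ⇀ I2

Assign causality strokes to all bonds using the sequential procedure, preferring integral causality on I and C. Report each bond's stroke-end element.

bond 0 stroke at Sf1  (source Sf1 imposes f)
bond 2 stroke at I1  (I1 outputs flow p/I1)
bond 3 stroke at I2  (I2 integral (f out))
bond 1 stroke at J1  (only one effort-in slot at J1)

#0 stroke→Sf1
#1 stroke→J1
#2 stroke→I1
#3 stroke→I2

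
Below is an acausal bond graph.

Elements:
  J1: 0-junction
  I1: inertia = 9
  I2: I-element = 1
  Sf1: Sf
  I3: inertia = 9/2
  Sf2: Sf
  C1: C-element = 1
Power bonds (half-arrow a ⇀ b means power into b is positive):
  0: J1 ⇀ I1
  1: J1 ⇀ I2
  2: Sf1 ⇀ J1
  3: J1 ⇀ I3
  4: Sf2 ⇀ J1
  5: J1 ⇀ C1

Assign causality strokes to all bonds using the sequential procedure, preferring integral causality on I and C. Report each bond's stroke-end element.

β2 stroke at Sf1  (Sf1 (Sf) sets flow on bond)
β4 stroke at Sf2  (source Sf2 imposes f)
β0 stroke at I1  (I1 outputs flow p/I1)
β1 stroke at I2  (I2 outputs flow p/I2)
β3 stroke at I3  (I3 integral (f out))
β5 stroke at J1  (closing 0-jn rule on J1)

bond 0 |I1
bond 1 |I2
bond 2 |Sf1
bond 3 |I3
bond 4 |Sf2
bond 5 |J1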